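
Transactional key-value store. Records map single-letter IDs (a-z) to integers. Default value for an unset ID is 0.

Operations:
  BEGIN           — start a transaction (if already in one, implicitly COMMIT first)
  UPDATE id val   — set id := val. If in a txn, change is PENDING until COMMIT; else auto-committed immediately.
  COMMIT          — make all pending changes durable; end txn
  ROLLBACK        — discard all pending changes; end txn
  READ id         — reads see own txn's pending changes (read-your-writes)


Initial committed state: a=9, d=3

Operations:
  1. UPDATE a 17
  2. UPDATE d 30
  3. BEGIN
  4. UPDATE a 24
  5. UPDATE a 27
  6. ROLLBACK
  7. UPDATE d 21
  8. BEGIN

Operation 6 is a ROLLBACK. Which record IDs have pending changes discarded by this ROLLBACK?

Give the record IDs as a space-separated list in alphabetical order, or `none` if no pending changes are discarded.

Answer: a

Derivation:
Initial committed: {a=9, d=3}
Op 1: UPDATE a=17 (auto-commit; committed a=17)
Op 2: UPDATE d=30 (auto-commit; committed d=30)
Op 3: BEGIN: in_txn=True, pending={}
Op 4: UPDATE a=24 (pending; pending now {a=24})
Op 5: UPDATE a=27 (pending; pending now {a=27})
Op 6: ROLLBACK: discarded pending ['a']; in_txn=False
Op 7: UPDATE d=21 (auto-commit; committed d=21)
Op 8: BEGIN: in_txn=True, pending={}
ROLLBACK at op 6 discards: ['a']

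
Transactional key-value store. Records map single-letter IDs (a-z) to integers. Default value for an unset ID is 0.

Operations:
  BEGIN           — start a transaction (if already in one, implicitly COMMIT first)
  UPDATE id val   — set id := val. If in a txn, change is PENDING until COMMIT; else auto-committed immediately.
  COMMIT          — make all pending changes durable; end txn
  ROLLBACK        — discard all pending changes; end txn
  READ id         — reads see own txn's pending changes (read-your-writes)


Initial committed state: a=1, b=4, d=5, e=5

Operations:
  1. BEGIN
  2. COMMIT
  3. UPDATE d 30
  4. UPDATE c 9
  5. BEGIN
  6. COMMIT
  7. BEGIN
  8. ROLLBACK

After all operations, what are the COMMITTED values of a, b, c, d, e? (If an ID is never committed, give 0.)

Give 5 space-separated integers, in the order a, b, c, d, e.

Initial committed: {a=1, b=4, d=5, e=5}
Op 1: BEGIN: in_txn=True, pending={}
Op 2: COMMIT: merged [] into committed; committed now {a=1, b=4, d=5, e=5}
Op 3: UPDATE d=30 (auto-commit; committed d=30)
Op 4: UPDATE c=9 (auto-commit; committed c=9)
Op 5: BEGIN: in_txn=True, pending={}
Op 6: COMMIT: merged [] into committed; committed now {a=1, b=4, c=9, d=30, e=5}
Op 7: BEGIN: in_txn=True, pending={}
Op 8: ROLLBACK: discarded pending []; in_txn=False
Final committed: {a=1, b=4, c=9, d=30, e=5}

Answer: 1 4 9 30 5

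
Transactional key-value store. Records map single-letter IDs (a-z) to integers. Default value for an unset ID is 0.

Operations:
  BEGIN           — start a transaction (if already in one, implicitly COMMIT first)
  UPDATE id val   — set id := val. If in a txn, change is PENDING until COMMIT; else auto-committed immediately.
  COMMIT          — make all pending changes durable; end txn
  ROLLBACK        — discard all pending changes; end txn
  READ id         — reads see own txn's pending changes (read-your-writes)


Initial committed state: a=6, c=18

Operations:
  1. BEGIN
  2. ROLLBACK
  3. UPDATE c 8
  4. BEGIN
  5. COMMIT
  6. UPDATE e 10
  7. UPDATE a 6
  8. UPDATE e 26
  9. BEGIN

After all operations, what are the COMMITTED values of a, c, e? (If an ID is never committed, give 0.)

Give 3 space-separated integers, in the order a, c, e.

Initial committed: {a=6, c=18}
Op 1: BEGIN: in_txn=True, pending={}
Op 2: ROLLBACK: discarded pending []; in_txn=False
Op 3: UPDATE c=8 (auto-commit; committed c=8)
Op 4: BEGIN: in_txn=True, pending={}
Op 5: COMMIT: merged [] into committed; committed now {a=6, c=8}
Op 6: UPDATE e=10 (auto-commit; committed e=10)
Op 7: UPDATE a=6 (auto-commit; committed a=6)
Op 8: UPDATE e=26 (auto-commit; committed e=26)
Op 9: BEGIN: in_txn=True, pending={}
Final committed: {a=6, c=8, e=26}

Answer: 6 8 26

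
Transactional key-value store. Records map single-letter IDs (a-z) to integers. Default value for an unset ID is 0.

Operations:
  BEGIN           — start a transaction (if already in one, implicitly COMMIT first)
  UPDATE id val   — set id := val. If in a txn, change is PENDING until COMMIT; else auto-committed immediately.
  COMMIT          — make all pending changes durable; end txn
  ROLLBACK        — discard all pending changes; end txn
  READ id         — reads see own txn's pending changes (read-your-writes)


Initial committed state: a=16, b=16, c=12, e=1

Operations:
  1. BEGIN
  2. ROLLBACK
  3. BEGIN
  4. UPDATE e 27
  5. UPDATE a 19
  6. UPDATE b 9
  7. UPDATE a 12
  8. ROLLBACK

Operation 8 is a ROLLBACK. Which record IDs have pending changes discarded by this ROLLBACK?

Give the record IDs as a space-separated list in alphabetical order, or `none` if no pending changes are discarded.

Initial committed: {a=16, b=16, c=12, e=1}
Op 1: BEGIN: in_txn=True, pending={}
Op 2: ROLLBACK: discarded pending []; in_txn=False
Op 3: BEGIN: in_txn=True, pending={}
Op 4: UPDATE e=27 (pending; pending now {e=27})
Op 5: UPDATE a=19 (pending; pending now {a=19, e=27})
Op 6: UPDATE b=9 (pending; pending now {a=19, b=9, e=27})
Op 7: UPDATE a=12 (pending; pending now {a=12, b=9, e=27})
Op 8: ROLLBACK: discarded pending ['a', 'b', 'e']; in_txn=False
ROLLBACK at op 8 discards: ['a', 'b', 'e']

Answer: a b e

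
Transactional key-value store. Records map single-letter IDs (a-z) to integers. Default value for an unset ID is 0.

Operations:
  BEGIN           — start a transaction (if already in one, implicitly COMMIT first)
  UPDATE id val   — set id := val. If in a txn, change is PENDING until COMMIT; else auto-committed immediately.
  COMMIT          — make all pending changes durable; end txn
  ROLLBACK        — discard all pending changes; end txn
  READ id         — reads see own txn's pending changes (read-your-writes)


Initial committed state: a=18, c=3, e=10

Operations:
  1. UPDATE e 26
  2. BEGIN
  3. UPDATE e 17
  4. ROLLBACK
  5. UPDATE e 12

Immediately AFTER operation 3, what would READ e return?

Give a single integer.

Initial committed: {a=18, c=3, e=10}
Op 1: UPDATE e=26 (auto-commit; committed e=26)
Op 2: BEGIN: in_txn=True, pending={}
Op 3: UPDATE e=17 (pending; pending now {e=17})
After op 3: visible(e) = 17 (pending={e=17}, committed={a=18, c=3, e=26})

Answer: 17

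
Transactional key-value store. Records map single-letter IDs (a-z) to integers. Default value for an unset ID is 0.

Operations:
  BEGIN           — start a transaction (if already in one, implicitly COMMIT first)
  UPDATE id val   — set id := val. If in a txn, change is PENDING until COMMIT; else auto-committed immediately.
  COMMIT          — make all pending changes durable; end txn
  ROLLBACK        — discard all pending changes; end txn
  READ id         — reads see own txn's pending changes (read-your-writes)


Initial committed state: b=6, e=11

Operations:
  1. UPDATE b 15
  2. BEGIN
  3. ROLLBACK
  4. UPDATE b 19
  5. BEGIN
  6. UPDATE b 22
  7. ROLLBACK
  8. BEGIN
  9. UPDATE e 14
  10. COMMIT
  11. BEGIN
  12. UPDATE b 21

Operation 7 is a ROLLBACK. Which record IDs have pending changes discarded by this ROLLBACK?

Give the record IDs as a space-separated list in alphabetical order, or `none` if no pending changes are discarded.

Answer: b

Derivation:
Initial committed: {b=6, e=11}
Op 1: UPDATE b=15 (auto-commit; committed b=15)
Op 2: BEGIN: in_txn=True, pending={}
Op 3: ROLLBACK: discarded pending []; in_txn=False
Op 4: UPDATE b=19 (auto-commit; committed b=19)
Op 5: BEGIN: in_txn=True, pending={}
Op 6: UPDATE b=22 (pending; pending now {b=22})
Op 7: ROLLBACK: discarded pending ['b']; in_txn=False
Op 8: BEGIN: in_txn=True, pending={}
Op 9: UPDATE e=14 (pending; pending now {e=14})
Op 10: COMMIT: merged ['e'] into committed; committed now {b=19, e=14}
Op 11: BEGIN: in_txn=True, pending={}
Op 12: UPDATE b=21 (pending; pending now {b=21})
ROLLBACK at op 7 discards: ['b']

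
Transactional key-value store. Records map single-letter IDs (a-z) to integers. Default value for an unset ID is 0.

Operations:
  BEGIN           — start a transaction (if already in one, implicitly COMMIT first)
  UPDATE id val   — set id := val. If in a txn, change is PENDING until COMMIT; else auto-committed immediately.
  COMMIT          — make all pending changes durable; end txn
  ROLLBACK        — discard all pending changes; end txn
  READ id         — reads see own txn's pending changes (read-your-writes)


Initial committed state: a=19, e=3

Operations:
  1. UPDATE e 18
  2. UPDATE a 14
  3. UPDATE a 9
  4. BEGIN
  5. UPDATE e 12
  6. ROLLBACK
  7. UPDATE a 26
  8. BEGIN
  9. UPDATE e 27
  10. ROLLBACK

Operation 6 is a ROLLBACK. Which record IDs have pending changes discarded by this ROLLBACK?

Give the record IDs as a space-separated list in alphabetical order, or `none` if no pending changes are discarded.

Initial committed: {a=19, e=3}
Op 1: UPDATE e=18 (auto-commit; committed e=18)
Op 2: UPDATE a=14 (auto-commit; committed a=14)
Op 3: UPDATE a=9 (auto-commit; committed a=9)
Op 4: BEGIN: in_txn=True, pending={}
Op 5: UPDATE e=12 (pending; pending now {e=12})
Op 6: ROLLBACK: discarded pending ['e']; in_txn=False
Op 7: UPDATE a=26 (auto-commit; committed a=26)
Op 8: BEGIN: in_txn=True, pending={}
Op 9: UPDATE e=27 (pending; pending now {e=27})
Op 10: ROLLBACK: discarded pending ['e']; in_txn=False
ROLLBACK at op 6 discards: ['e']

Answer: e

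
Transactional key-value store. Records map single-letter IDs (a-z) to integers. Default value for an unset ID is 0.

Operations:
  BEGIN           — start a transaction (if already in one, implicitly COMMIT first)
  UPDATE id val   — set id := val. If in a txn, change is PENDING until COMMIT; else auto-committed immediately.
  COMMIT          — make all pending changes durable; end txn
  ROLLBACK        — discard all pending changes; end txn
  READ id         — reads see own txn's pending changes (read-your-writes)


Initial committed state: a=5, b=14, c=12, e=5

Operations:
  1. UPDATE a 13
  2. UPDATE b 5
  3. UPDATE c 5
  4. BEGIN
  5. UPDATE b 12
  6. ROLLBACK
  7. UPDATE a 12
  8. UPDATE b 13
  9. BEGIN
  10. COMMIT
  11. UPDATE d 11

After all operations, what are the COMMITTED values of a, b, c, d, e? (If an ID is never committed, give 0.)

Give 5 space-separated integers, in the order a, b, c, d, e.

Initial committed: {a=5, b=14, c=12, e=5}
Op 1: UPDATE a=13 (auto-commit; committed a=13)
Op 2: UPDATE b=5 (auto-commit; committed b=5)
Op 3: UPDATE c=5 (auto-commit; committed c=5)
Op 4: BEGIN: in_txn=True, pending={}
Op 5: UPDATE b=12 (pending; pending now {b=12})
Op 6: ROLLBACK: discarded pending ['b']; in_txn=False
Op 7: UPDATE a=12 (auto-commit; committed a=12)
Op 8: UPDATE b=13 (auto-commit; committed b=13)
Op 9: BEGIN: in_txn=True, pending={}
Op 10: COMMIT: merged [] into committed; committed now {a=12, b=13, c=5, e=5}
Op 11: UPDATE d=11 (auto-commit; committed d=11)
Final committed: {a=12, b=13, c=5, d=11, e=5}

Answer: 12 13 5 11 5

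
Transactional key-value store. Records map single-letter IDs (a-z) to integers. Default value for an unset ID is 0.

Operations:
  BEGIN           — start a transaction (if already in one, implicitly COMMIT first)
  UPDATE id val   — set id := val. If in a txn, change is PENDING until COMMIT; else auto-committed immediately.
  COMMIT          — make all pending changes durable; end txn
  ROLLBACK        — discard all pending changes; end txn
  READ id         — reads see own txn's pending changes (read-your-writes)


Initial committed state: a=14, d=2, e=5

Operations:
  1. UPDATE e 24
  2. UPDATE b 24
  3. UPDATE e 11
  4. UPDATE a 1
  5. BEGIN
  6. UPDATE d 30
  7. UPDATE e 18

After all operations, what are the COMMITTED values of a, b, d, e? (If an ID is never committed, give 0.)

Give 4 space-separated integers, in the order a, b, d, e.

Initial committed: {a=14, d=2, e=5}
Op 1: UPDATE e=24 (auto-commit; committed e=24)
Op 2: UPDATE b=24 (auto-commit; committed b=24)
Op 3: UPDATE e=11 (auto-commit; committed e=11)
Op 4: UPDATE a=1 (auto-commit; committed a=1)
Op 5: BEGIN: in_txn=True, pending={}
Op 6: UPDATE d=30 (pending; pending now {d=30})
Op 7: UPDATE e=18 (pending; pending now {d=30, e=18})
Final committed: {a=1, b=24, d=2, e=11}

Answer: 1 24 2 11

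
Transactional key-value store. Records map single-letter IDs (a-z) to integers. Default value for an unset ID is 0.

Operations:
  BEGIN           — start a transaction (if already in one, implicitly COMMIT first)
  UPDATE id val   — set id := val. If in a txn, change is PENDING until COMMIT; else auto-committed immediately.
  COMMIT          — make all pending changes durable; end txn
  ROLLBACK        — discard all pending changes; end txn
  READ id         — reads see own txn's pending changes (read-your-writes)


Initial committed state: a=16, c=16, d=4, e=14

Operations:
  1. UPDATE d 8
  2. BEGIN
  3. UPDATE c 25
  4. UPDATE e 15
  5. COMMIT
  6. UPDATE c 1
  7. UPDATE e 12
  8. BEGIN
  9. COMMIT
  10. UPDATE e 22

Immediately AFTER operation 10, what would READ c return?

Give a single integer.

Answer: 1

Derivation:
Initial committed: {a=16, c=16, d=4, e=14}
Op 1: UPDATE d=8 (auto-commit; committed d=8)
Op 2: BEGIN: in_txn=True, pending={}
Op 3: UPDATE c=25 (pending; pending now {c=25})
Op 4: UPDATE e=15 (pending; pending now {c=25, e=15})
Op 5: COMMIT: merged ['c', 'e'] into committed; committed now {a=16, c=25, d=8, e=15}
Op 6: UPDATE c=1 (auto-commit; committed c=1)
Op 7: UPDATE e=12 (auto-commit; committed e=12)
Op 8: BEGIN: in_txn=True, pending={}
Op 9: COMMIT: merged [] into committed; committed now {a=16, c=1, d=8, e=12}
Op 10: UPDATE e=22 (auto-commit; committed e=22)
After op 10: visible(c) = 1 (pending={}, committed={a=16, c=1, d=8, e=22})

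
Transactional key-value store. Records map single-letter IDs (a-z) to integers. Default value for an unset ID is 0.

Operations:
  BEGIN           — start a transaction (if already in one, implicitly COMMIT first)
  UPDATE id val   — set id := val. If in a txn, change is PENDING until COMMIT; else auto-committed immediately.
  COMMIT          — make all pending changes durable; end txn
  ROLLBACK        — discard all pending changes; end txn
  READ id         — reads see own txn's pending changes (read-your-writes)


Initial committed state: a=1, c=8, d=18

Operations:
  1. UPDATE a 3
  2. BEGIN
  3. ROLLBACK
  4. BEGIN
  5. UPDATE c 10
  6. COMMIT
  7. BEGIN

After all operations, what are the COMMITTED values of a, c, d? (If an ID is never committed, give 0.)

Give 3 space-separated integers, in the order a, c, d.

Answer: 3 10 18

Derivation:
Initial committed: {a=1, c=8, d=18}
Op 1: UPDATE a=3 (auto-commit; committed a=3)
Op 2: BEGIN: in_txn=True, pending={}
Op 3: ROLLBACK: discarded pending []; in_txn=False
Op 4: BEGIN: in_txn=True, pending={}
Op 5: UPDATE c=10 (pending; pending now {c=10})
Op 6: COMMIT: merged ['c'] into committed; committed now {a=3, c=10, d=18}
Op 7: BEGIN: in_txn=True, pending={}
Final committed: {a=3, c=10, d=18}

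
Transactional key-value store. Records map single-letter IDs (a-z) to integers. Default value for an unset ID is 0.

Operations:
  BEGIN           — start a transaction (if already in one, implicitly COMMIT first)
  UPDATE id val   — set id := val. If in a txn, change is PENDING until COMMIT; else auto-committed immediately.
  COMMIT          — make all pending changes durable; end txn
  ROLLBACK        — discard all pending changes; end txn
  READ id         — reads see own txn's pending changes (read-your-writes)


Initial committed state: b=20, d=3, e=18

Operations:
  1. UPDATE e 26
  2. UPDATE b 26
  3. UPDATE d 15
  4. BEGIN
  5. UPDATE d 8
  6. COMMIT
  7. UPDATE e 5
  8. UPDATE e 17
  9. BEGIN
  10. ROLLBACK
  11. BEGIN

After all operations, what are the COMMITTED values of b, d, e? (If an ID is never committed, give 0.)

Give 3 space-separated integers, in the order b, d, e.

Answer: 26 8 17

Derivation:
Initial committed: {b=20, d=3, e=18}
Op 1: UPDATE e=26 (auto-commit; committed e=26)
Op 2: UPDATE b=26 (auto-commit; committed b=26)
Op 3: UPDATE d=15 (auto-commit; committed d=15)
Op 4: BEGIN: in_txn=True, pending={}
Op 5: UPDATE d=8 (pending; pending now {d=8})
Op 6: COMMIT: merged ['d'] into committed; committed now {b=26, d=8, e=26}
Op 7: UPDATE e=5 (auto-commit; committed e=5)
Op 8: UPDATE e=17 (auto-commit; committed e=17)
Op 9: BEGIN: in_txn=True, pending={}
Op 10: ROLLBACK: discarded pending []; in_txn=False
Op 11: BEGIN: in_txn=True, pending={}
Final committed: {b=26, d=8, e=17}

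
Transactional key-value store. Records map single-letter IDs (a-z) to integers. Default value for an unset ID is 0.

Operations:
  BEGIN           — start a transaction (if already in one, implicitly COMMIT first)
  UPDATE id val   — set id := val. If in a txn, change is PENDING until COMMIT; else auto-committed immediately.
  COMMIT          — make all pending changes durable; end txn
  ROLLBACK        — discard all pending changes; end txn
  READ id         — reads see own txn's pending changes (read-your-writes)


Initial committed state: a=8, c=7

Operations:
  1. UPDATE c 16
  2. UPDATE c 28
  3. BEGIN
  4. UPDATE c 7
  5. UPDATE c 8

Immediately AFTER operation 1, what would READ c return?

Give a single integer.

Answer: 16

Derivation:
Initial committed: {a=8, c=7}
Op 1: UPDATE c=16 (auto-commit; committed c=16)
After op 1: visible(c) = 16 (pending={}, committed={a=8, c=16})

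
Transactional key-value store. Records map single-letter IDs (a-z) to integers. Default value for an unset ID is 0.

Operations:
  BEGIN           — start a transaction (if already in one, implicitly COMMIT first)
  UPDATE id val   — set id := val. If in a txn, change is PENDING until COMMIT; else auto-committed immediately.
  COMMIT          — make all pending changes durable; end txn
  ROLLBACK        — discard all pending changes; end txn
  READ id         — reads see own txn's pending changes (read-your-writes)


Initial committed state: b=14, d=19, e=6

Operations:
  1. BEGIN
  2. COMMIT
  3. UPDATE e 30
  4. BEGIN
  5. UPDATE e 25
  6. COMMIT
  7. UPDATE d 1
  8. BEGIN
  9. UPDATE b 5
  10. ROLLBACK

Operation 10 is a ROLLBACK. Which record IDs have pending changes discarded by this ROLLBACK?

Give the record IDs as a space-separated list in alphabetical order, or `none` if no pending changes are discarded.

Answer: b

Derivation:
Initial committed: {b=14, d=19, e=6}
Op 1: BEGIN: in_txn=True, pending={}
Op 2: COMMIT: merged [] into committed; committed now {b=14, d=19, e=6}
Op 3: UPDATE e=30 (auto-commit; committed e=30)
Op 4: BEGIN: in_txn=True, pending={}
Op 5: UPDATE e=25 (pending; pending now {e=25})
Op 6: COMMIT: merged ['e'] into committed; committed now {b=14, d=19, e=25}
Op 7: UPDATE d=1 (auto-commit; committed d=1)
Op 8: BEGIN: in_txn=True, pending={}
Op 9: UPDATE b=5 (pending; pending now {b=5})
Op 10: ROLLBACK: discarded pending ['b']; in_txn=False
ROLLBACK at op 10 discards: ['b']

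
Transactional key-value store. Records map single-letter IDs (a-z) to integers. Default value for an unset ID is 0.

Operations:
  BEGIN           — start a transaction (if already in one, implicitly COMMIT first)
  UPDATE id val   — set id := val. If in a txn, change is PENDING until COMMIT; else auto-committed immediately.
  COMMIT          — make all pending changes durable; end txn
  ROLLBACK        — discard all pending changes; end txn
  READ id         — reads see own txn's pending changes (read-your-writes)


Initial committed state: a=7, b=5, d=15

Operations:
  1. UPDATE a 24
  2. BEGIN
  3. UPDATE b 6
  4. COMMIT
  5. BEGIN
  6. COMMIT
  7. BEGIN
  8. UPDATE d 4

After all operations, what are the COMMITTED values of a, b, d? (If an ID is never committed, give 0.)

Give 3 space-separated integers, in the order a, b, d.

Initial committed: {a=7, b=5, d=15}
Op 1: UPDATE a=24 (auto-commit; committed a=24)
Op 2: BEGIN: in_txn=True, pending={}
Op 3: UPDATE b=6 (pending; pending now {b=6})
Op 4: COMMIT: merged ['b'] into committed; committed now {a=24, b=6, d=15}
Op 5: BEGIN: in_txn=True, pending={}
Op 6: COMMIT: merged [] into committed; committed now {a=24, b=6, d=15}
Op 7: BEGIN: in_txn=True, pending={}
Op 8: UPDATE d=4 (pending; pending now {d=4})
Final committed: {a=24, b=6, d=15}

Answer: 24 6 15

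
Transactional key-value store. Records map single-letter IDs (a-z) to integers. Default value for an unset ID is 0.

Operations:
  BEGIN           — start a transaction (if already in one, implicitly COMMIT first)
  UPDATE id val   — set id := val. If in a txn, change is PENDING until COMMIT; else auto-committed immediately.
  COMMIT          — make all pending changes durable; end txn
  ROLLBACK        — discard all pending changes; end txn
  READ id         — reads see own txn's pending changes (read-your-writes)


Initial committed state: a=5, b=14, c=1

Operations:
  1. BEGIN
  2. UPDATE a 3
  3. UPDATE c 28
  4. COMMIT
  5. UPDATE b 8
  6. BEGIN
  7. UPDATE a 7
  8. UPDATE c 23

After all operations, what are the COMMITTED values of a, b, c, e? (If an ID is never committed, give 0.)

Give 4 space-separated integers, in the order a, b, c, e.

Initial committed: {a=5, b=14, c=1}
Op 1: BEGIN: in_txn=True, pending={}
Op 2: UPDATE a=3 (pending; pending now {a=3})
Op 3: UPDATE c=28 (pending; pending now {a=3, c=28})
Op 4: COMMIT: merged ['a', 'c'] into committed; committed now {a=3, b=14, c=28}
Op 5: UPDATE b=8 (auto-commit; committed b=8)
Op 6: BEGIN: in_txn=True, pending={}
Op 7: UPDATE a=7 (pending; pending now {a=7})
Op 8: UPDATE c=23 (pending; pending now {a=7, c=23})
Final committed: {a=3, b=8, c=28}

Answer: 3 8 28 0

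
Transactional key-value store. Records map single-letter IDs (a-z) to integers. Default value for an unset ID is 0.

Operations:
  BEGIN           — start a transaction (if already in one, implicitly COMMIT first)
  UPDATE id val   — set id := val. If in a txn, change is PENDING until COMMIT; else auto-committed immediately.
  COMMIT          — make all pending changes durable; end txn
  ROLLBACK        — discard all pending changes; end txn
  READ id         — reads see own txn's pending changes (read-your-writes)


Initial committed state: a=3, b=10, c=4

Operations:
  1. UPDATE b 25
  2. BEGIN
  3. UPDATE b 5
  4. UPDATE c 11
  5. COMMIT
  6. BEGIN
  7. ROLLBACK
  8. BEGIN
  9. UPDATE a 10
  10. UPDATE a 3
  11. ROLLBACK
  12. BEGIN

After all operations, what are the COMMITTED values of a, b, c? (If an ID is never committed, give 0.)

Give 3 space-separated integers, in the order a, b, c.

Initial committed: {a=3, b=10, c=4}
Op 1: UPDATE b=25 (auto-commit; committed b=25)
Op 2: BEGIN: in_txn=True, pending={}
Op 3: UPDATE b=5 (pending; pending now {b=5})
Op 4: UPDATE c=11 (pending; pending now {b=5, c=11})
Op 5: COMMIT: merged ['b', 'c'] into committed; committed now {a=3, b=5, c=11}
Op 6: BEGIN: in_txn=True, pending={}
Op 7: ROLLBACK: discarded pending []; in_txn=False
Op 8: BEGIN: in_txn=True, pending={}
Op 9: UPDATE a=10 (pending; pending now {a=10})
Op 10: UPDATE a=3 (pending; pending now {a=3})
Op 11: ROLLBACK: discarded pending ['a']; in_txn=False
Op 12: BEGIN: in_txn=True, pending={}
Final committed: {a=3, b=5, c=11}

Answer: 3 5 11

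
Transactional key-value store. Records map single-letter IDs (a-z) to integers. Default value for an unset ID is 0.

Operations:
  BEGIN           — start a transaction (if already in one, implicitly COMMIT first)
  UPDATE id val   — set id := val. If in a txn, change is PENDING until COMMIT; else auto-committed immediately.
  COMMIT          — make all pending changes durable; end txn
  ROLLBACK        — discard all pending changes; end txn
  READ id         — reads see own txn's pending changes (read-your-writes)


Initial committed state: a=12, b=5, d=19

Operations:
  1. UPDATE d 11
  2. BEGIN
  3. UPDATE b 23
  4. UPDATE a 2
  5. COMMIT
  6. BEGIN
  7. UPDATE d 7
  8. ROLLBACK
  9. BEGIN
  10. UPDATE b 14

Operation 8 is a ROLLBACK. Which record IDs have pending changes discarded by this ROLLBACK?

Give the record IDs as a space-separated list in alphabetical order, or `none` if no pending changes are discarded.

Answer: d

Derivation:
Initial committed: {a=12, b=5, d=19}
Op 1: UPDATE d=11 (auto-commit; committed d=11)
Op 2: BEGIN: in_txn=True, pending={}
Op 3: UPDATE b=23 (pending; pending now {b=23})
Op 4: UPDATE a=2 (pending; pending now {a=2, b=23})
Op 5: COMMIT: merged ['a', 'b'] into committed; committed now {a=2, b=23, d=11}
Op 6: BEGIN: in_txn=True, pending={}
Op 7: UPDATE d=7 (pending; pending now {d=7})
Op 8: ROLLBACK: discarded pending ['d']; in_txn=False
Op 9: BEGIN: in_txn=True, pending={}
Op 10: UPDATE b=14 (pending; pending now {b=14})
ROLLBACK at op 8 discards: ['d']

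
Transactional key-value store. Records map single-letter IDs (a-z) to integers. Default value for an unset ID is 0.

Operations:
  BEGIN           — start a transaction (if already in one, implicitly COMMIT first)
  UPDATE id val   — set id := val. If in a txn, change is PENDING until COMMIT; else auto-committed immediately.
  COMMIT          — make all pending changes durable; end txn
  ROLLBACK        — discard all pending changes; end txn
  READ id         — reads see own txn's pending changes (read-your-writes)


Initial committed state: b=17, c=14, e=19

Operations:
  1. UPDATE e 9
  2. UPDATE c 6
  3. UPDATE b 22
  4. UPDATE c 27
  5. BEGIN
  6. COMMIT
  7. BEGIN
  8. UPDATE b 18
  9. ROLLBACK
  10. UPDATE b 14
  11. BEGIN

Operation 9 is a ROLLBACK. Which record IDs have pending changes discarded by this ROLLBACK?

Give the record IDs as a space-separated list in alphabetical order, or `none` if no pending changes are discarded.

Initial committed: {b=17, c=14, e=19}
Op 1: UPDATE e=9 (auto-commit; committed e=9)
Op 2: UPDATE c=6 (auto-commit; committed c=6)
Op 3: UPDATE b=22 (auto-commit; committed b=22)
Op 4: UPDATE c=27 (auto-commit; committed c=27)
Op 5: BEGIN: in_txn=True, pending={}
Op 6: COMMIT: merged [] into committed; committed now {b=22, c=27, e=9}
Op 7: BEGIN: in_txn=True, pending={}
Op 8: UPDATE b=18 (pending; pending now {b=18})
Op 9: ROLLBACK: discarded pending ['b']; in_txn=False
Op 10: UPDATE b=14 (auto-commit; committed b=14)
Op 11: BEGIN: in_txn=True, pending={}
ROLLBACK at op 9 discards: ['b']

Answer: b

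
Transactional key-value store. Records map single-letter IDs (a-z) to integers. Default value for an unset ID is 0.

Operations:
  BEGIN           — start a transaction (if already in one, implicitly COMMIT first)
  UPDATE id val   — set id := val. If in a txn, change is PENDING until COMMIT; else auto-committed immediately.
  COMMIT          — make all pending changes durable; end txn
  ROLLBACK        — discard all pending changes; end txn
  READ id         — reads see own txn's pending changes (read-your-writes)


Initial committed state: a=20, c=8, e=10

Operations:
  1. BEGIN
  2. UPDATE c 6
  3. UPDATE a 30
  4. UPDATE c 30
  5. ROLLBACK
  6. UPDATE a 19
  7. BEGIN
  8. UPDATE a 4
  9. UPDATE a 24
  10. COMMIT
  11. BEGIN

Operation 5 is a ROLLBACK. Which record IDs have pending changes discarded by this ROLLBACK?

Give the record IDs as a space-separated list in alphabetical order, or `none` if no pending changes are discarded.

Answer: a c

Derivation:
Initial committed: {a=20, c=8, e=10}
Op 1: BEGIN: in_txn=True, pending={}
Op 2: UPDATE c=6 (pending; pending now {c=6})
Op 3: UPDATE a=30 (pending; pending now {a=30, c=6})
Op 4: UPDATE c=30 (pending; pending now {a=30, c=30})
Op 5: ROLLBACK: discarded pending ['a', 'c']; in_txn=False
Op 6: UPDATE a=19 (auto-commit; committed a=19)
Op 7: BEGIN: in_txn=True, pending={}
Op 8: UPDATE a=4 (pending; pending now {a=4})
Op 9: UPDATE a=24 (pending; pending now {a=24})
Op 10: COMMIT: merged ['a'] into committed; committed now {a=24, c=8, e=10}
Op 11: BEGIN: in_txn=True, pending={}
ROLLBACK at op 5 discards: ['a', 'c']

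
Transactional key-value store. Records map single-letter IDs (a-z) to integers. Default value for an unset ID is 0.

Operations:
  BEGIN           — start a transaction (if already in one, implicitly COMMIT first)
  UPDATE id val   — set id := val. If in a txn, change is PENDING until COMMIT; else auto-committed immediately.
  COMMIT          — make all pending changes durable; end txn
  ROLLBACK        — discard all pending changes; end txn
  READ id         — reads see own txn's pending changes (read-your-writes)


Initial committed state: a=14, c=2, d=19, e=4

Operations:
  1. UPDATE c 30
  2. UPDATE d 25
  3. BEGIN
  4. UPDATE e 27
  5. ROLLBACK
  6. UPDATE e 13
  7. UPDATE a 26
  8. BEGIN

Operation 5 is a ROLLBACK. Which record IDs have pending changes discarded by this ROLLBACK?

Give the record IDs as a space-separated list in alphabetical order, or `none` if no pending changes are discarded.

Answer: e

Derivation:
Initial committed: {a=14, c=2, d=19, e=4}
Op 1: UPDATE c=30 (auto-commit; committed c=30)
Op 2: UPDATE d=25 (auto-commit; committed d=25)
Op 3: BEGIN: in_txn=True, pending={}
Op 4: UPDATE e=27 (pending; pending now {e=27})
Op 5: ROLLBACK: discarded pending ['e']; in_txn=False
Op 6: UPDATE e=13 (auto-commit; committed e=13)
Op 7: UPDATE a=26 (auto-commit; committed a=26)
Op 8: BEGIN: in_txn=True, pending={}
ROLLBACK at op 5 discards: ['e']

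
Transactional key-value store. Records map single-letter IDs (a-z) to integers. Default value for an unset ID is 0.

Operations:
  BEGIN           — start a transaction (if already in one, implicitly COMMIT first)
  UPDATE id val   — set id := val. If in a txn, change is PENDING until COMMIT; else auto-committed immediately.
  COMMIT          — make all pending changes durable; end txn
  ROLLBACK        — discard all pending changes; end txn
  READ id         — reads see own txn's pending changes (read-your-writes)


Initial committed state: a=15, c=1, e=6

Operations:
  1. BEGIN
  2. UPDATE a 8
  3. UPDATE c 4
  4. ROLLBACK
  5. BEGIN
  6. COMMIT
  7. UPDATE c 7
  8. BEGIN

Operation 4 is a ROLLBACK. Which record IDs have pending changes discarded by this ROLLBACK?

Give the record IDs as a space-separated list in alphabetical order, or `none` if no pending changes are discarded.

Answer: a c

Derivation:
Initial committed: {a=15, c=1, e=6}
Op 1: BEGIN: in_txn=True, pending={}
Op 2: UPDATE a=8 (pending; pending now {a=8})
Op 3: UPDATE c=4 (pending; pending now {a=8, c=4})
Op 4: ROLLBACK: discarded pending ['a', 'c']; in_txn=False
Op 5: BEGIN: in_txn=True, pending={}
Op 6: COMMIT: merged [] into committed; committed now {a=15, c=1, e=6}
Op 7: UPDATE c=7 (auto-commit; committed c=7)
Op 8: BEGIN: in_txn=True, pending={}
ROLLBACK at op 4 discards: ['a', 'c']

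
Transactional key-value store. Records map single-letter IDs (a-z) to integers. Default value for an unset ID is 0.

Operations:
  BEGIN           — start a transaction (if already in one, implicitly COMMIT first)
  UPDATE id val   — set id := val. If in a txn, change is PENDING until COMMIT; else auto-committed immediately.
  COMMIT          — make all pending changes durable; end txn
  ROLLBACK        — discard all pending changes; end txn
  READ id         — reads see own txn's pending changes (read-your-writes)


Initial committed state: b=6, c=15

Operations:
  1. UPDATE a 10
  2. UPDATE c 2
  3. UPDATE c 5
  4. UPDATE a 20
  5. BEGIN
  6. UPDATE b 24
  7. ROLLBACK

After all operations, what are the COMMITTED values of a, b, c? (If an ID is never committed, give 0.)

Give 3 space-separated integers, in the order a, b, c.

Answer: 20 6 5

Derivation:
Initial committed: {b=6, c=15}
Op 1: UPDATE a=10 (auto-commit; committed a=10)
Op 2: UPDATE c=2 (auto-commit; committed c=2)
Op 3: UPDATE c=5 (auto-commit; committed c=5)
Op 4: UPDATE a=20 (auto-commit; committed a=20)
Op 5: BEGIN: in_txn=True, pending={}
Op 6: UPDATE b=24 (pending; pending now {b=24})
Op 7: ROLLBACK: discarded pending ['b']; in_txn=False
Final committed: {a=20, b=6, c=5}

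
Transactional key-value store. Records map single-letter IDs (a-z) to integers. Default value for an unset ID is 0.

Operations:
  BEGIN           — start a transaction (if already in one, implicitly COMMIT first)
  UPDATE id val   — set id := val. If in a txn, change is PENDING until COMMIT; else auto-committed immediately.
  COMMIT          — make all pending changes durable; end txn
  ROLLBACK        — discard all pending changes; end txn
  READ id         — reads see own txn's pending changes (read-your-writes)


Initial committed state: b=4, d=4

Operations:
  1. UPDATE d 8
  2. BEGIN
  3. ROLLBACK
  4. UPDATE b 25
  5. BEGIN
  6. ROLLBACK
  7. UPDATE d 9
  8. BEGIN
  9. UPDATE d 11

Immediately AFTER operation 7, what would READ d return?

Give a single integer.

Answer: 9

Derivation:
Initial committed: {b=4, d=4}
Op 1: UPDATE d=8 (auto-commit; committed d=8)
Op 2: BEGIN: in_txn=True, pending={}
Op 3: ROLLBACK: discarded pending []; in_txn=False
Op 4: UPDATE b=25 (auto-commit; committed b=25)
Op 5: BEGIN: in_txn=True, pending={}
Op 6: ROLLBACK: discarded pending []; in_txn=False
Op 7: UPDATE d=9 (auto-commit; committed d=9)
After op 7: visible(d) = 9 (pending={}, committed={b=25, d=9})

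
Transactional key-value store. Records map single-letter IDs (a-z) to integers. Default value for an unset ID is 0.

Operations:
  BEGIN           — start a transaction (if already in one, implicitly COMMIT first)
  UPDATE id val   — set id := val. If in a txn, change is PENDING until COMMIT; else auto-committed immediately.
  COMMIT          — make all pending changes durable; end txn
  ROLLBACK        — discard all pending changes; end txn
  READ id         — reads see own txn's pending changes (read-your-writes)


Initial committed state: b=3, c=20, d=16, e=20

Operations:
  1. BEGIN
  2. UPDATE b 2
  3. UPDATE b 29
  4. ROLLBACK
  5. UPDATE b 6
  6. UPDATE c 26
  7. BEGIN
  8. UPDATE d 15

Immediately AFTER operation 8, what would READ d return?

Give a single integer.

Answer: 15

Derivation:
Initial committed: {b=3, c=20, d=16, e=20}
Op 1: BEGIN: in_txn=True, pending={}
Op 2: UPDATE b=2 (pending; pending now {b=2})
Op 3: UPDATE b=29 (pending; pending now {b=29})
Op 4: ROLLBACK: discarded pending ['b']; in_txn=False
Op 5: UPDATE b=6 (auto-commit; committed b=6)
Op 6: UPDATE c=26 (auto-commit; committed c=26)
Op 7: BEGIN: in_txn=True, pending={}
Op 8: UPDATE d=15 (pending; pending now {d=15})
After op 8: visible(d) = 15 (pending={d=15}, committed={b=6, c=26, d=16, e=20})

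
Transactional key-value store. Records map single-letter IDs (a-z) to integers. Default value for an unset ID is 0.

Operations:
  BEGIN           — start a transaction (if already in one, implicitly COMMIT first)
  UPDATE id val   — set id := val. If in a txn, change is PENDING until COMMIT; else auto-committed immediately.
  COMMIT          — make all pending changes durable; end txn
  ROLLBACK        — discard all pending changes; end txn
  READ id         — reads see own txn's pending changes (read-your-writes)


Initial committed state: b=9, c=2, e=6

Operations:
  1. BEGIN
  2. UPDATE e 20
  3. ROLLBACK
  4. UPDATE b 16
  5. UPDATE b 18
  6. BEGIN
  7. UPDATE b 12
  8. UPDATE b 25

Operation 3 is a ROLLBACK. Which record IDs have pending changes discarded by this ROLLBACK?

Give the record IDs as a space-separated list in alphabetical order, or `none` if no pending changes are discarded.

Initial committed: {b=9, c=2, e=6}
Op 1: BEGIN: in_txn=True, pending={}
Op 2: UPDATE e=20 (pending; pending now {e=20})
Op 3: ROLLBACK: discarded pending ['e']; in_txn=False
Op 4: UPDATE b=16 (auto-commit; committed b=16)
Op 5: UPDATE b=18 (auto-commit; committed b=18)
Op 6: BEGIN: in_txn=True, pending={}
Op 7: UPDATE b=12 (pending; pending now {b=12})
Op 8: UPDATE b=25 (pending; pending now {b=25})
ROLLBACK at op 3 discards: ['e']

Answer: e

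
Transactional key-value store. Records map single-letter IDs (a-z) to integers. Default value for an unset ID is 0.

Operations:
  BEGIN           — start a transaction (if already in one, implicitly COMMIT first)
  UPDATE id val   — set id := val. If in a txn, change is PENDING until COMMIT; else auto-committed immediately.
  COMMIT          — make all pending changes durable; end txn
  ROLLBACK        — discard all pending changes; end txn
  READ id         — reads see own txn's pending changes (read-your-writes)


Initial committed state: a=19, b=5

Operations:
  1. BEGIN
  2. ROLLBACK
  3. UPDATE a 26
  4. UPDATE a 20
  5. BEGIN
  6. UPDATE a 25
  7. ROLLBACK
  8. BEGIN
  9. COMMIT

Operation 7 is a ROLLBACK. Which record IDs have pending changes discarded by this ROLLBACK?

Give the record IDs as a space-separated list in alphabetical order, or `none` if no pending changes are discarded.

Answer: a

Derivation:
Initial committed: {a=19, b=5}
Op 1: BEGIN: in_txn=True, pending={}
Op 2: ROLLBACK: discarded pending []; in_txn=False
Op 3: UPDATE a=26 (auto-commit; committed a=26)
Op 4: UPDATE a=20 (auto-commit; committed a=20)
Op 5: BEGIN: in_txn=True, pending={}
Op 6: UPDATE a=25 (pending; pending now {a=25})
Op 7: ROLLBACK: discarded pending ['a']; in_txn=False
Op 8: BEGIN: in_txn=True, pending={}
Op 9: COMMIT: merged [] into committed; committed now {a=20, b=5}
ROLLBACK at op 7 discards: ['a']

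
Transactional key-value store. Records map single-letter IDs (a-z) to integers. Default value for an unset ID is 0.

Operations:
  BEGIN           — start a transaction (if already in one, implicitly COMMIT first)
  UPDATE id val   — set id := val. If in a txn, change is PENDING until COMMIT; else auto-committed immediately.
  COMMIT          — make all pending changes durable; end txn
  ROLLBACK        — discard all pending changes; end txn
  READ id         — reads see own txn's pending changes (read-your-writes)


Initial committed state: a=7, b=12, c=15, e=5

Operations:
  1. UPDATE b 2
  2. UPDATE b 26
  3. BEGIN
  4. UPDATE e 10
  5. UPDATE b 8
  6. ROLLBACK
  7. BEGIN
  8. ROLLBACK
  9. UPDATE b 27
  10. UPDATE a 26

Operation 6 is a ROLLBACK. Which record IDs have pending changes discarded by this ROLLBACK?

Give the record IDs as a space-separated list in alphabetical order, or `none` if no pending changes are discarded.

Answer: b e

Derivation:
Initial committed: {a=7, b=12, c=15, e=5}
Op 1: UPDATE b=2 (auto-commit; committed b=2)
Op 2: UPDATE b=26 (auto-commit; committed b=26)
Op 3: BEGIN: in_txn=True, pending={}
Op 4: UPDATE e=10 (pending; pending now {e=10})
Op 5: UPDATE b=8 (pending; pending now {b=8, e=10})
Op 6: ROLLBACK: discarded pending ['b', 'e']; in_txn=False
Op 7: BEGIN: in_txn=True, pending={}
Op 8: ROLLBACK: discarded pending []; in_txn=False
Op 9: UPDATE b=27 (auto-commit; committed b=27)
Op 10: UPDATE a=26 (auto-commit; committed a=26)
ROLLBACK at op 6 discards: ['b', 'e']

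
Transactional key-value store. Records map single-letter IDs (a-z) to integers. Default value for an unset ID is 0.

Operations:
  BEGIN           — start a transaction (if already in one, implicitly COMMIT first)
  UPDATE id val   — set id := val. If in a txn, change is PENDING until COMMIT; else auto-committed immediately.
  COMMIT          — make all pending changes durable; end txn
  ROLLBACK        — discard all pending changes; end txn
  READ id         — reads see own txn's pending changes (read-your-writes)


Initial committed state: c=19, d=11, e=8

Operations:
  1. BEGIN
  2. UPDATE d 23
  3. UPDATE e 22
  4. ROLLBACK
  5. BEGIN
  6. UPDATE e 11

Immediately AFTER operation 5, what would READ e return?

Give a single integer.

Initial committed: {c=19, d=11, e=8}
Op 1: BEGIN: in_txn=True, pending={}
Op 2: UPDATE d=23 (pending; pending now {d=23})
Op 3: UPDATE e=22 (pending; pending now {d=23, e=22})
Op 4: ROLLBACK: discarded pending ['d', 'e']; in_txn=False
Op 5: BEGIN: in_txn=True, pending={}
After op 5: visible(e) = 8 (pending={}, committed={c=19, d=11, e=8})

Answer: 8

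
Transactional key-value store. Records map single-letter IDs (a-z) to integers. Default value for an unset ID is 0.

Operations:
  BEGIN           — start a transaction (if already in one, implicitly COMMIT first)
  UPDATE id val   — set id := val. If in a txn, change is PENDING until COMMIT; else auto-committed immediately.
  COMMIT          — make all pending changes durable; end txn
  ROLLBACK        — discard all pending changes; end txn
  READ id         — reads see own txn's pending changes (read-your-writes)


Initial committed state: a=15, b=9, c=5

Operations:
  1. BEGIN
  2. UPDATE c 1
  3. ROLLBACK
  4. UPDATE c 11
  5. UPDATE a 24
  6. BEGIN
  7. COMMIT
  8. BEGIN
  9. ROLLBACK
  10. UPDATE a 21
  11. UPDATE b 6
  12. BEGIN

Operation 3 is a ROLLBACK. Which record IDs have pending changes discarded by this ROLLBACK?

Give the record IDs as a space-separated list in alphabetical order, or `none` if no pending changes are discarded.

Answer: c

Derivation:
Initial committed: {a=15, b=9, c=5}
Op 1: BEGIN: in_txn=True, pending={}
Op 2: UPDATE c=1 (pending; pending now {c=1})
Op 3: ROLLBACK: discarded pending ['c']; in_txn=False
Op 4: UPDATE c=11 (auto-commit; committed c=11)
Op 5: UPDATE a=24 (auto-commit; committed a=24)
Op 6: BEGIN: in_txn=True, pending={}
Op 7: COMMIT: merged [] into committed; committed now {a=24, b=9, c=11}
Op 8: BEGIN: in_txn=True, pending={}
Op 9: ROLLBACK: discarded pending []; in_txn=False
Op 10: UPDATE a=21 (auto-commit; committed a=21)
Op 11: UPDATE b=6 (auto-commit; committed b=6)
Op 12: BEGIN: in_txn=True, pending={}
ROLLBACK at op 3 discards: ['c']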